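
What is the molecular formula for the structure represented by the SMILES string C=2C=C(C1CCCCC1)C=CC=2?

Heavy atoms from the SMILES: 12 C.
Implicit hydrogens by atom environment:
  5 × C: 2 H each → 10
  5 × C (aromatic): 1 H each → 5
  1 × C: 1 H
  1 × C (aromatic): no H
  Total hydrogens = 16.
Molecular formula: C12H16

C12H16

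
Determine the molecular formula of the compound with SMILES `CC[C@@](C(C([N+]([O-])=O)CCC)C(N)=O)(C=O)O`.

Heavy atoms from the SMILES: 10 C, 2 N, 5 O.
Implicit hydrogens by atom environment:
  3 × C: 2 H each → 6
  3 × C: 1 H each → 3
  3 × O: no H
  2 × C: 3 H each → 6
  2 × C: no H
  1 × N: 2 H
  1 × N (charge +1): no H
  1 × O: 1 H
  1 × O (charge -1): no H
  Total hydrogens = 18.
Molecular formula: C10H18N2O5

C10H18N2O5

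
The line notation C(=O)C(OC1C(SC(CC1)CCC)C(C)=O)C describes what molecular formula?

Heavy atoms from the SMILES: 13 C, 3 O, 1 S.
Implicit hydrogens by atom environment:
  5 × C: 1 H each → 5
  4 × C: 2 H each → 8
  3 × C: 3 H each → 9
  3 × O: no H
  1 × C: no H
  1 × S: no H
  Total hydrogens = 22.
Molecular formula: C13H22O3S

C13H22O3S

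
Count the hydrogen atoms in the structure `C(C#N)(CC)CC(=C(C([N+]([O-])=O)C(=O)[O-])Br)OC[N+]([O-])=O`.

11

Hydrogens are implicit in SMILES; fill each atom to its normal valence:
  4 × C: no H
  4 × O: no H
  3 × C: 2 H each → 6
  3 × O (charge -1): no H
  2 × C: 1 H each → 2
  2 × N (charge +1): no H
  1 × Br: no H
  1 × C: 3 H
  1 × N: no H
  Total hydrogens = 11.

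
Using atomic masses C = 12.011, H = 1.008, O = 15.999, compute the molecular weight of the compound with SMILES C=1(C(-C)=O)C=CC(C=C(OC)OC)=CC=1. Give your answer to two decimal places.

206.24

Molecular formula: C12H14O3.
M = 12×12.011 + 14×1.008 + 3×15.999 = 206.24 g/mol.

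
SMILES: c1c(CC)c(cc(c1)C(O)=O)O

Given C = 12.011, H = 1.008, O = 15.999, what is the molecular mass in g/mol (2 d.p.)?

166.18

Molecular formula: C9H10O3.
M = 9×12.011 + 10×1.008 + 3×15.999 = 166.18 g/mol.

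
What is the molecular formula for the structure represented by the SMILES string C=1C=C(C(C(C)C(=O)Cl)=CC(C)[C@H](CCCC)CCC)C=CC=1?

Heavy atoms from the SMILES: 21 C, 1 Cl, 1 O.
Implicit hydrogens by atom environment:
  5 × C: 2 H each → 10
  5 × C (aromatic): 1 H each → 5
  4 × C: 3 H each → 12
  4 × C: 1 H each → 4
  2 × C: no H
  1 × C (aromatic): no H
  1 × Cl: no H
  1 × O: no H
  Total hydrogens = 31.
Molecular formula: C21H31ClO

C21H31ClO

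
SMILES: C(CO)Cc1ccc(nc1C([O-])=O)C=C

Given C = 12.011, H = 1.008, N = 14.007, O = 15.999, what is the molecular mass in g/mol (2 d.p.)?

206.22

Molecular formula: C11H12NO3-.
M = 11×12.011 + 12×1.008 + 1×14.007 + 3×15.999 = 206.22 g/mol.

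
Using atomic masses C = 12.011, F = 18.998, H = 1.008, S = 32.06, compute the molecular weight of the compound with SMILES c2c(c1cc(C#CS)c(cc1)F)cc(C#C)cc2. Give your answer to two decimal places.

252.31

Molecular formula: C16H9FS.
M = 16×12.011 + 1×18.998 + 9×1.008 + 1×32.06 = 252.31 g/mol.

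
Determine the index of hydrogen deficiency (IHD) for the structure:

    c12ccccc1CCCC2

5

Molecular formula from the SMILES: C10H12.
DoU = (2C + 2 + N − H − X)/2 = (2·10 + 2 + 0 − 12 − 0)/2 = 10/2 = 5.
(Structurally: 2 ring(s) + 3 π bond(s) = 5.)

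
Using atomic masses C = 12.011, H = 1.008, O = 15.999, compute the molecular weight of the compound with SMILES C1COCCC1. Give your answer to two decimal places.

86.13

Molecular formula: C5H10O.
M = 5×12.011 + 10×1.008 + 1×15.999 = 86.13 g/mol.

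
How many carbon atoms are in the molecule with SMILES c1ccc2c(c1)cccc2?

The symbol for carbon appears 10 times in the SMILES. Lowercase c denotes aromatic carbon and counts toward C.

10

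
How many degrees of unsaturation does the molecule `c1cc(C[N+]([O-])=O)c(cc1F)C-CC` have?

Molecular formula from the SMILES: C10H12FNO2.
DoU = (2C + 2 + N − H − X)/2 = (2·10 + 2 + 1 − 12 − 1)/2 = 10/2 = 5.
(Structurally: 1 ring(s) + 4 π bond(s) = 5.)

5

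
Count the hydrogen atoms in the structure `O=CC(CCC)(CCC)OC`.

Hydrogens are implicit in SMILES; fill each atom to its normal valence:
  4 × C: 2 H each → 8
  3 × C: 3 H each → 9
  2 × O: no H
  1 × C: 1 H
  1 × C: no H
  Total hydrogens = 18.

18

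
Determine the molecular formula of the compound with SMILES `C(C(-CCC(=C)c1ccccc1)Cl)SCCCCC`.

Heavy atoms from the SMILES: 17 C, 1 Cl, 1 S.
Implicit hydrogens by atom environment:
  8 × C: 2 H each → 16
  5 × C (aromatic): 1 H each → 5
  1 × C: 3 H
  1 × C: 1 H
  1 × C: no H
  1 × C (aromatic): no H
  1 × Cl: no H
  1 × S: no H
  Total hydrogens = 25.
Molecular formula: C17H25ClS

C17H25ClS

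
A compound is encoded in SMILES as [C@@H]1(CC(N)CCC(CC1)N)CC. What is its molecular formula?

Heavy atoms from the SMILES: 10 C, 2 N.
Implicit hydrogens by atom environment:
  6 × C: 2 H each → 12
  3 × C: 1 H each → 3
  2 × N: 2 H each → 4
  1 × C: 3 H
  Total hydrogens = 22.
Molecular formula: C10H22N2

C10H22N2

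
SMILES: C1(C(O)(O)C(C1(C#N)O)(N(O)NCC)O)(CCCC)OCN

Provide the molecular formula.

C12H24N4O6

Heavy atoms from the SMILES: 12 C, 4 N, 6 O.
Implicit hydrogens by atom environment:
  5 × C: 2 H each → 10
  5 × C: no H
  5 × O: 1 H each → 5
  2 × C: 3 H each → 6
  2 × N: no H
  1 × N: 2 H
  1 × N: 1 H
  1 × O: no H
  Total hydrogens = 24.
Molecular formula: C12H24N4O6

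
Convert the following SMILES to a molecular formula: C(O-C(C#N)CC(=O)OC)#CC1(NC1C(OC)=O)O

C11H12N2O6

Heavy atoms from the SMILES: 11 C, 2 N, 6 O.
Implicit hydrogens by atom environment:
  6 × C: no H
  5 × O: no H
  2 × C: 3 H each → 6
  2 × C: 1 H each → 2
  1 × C: 2 H
  1 × N: 1 H
  1 × N: no H
  1 × O: 1 H
  Total hydrogens = 12.
Molecular formula: C11H12N2O6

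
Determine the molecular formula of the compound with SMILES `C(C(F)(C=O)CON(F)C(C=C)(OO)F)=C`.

Heavy atoms from the SMILES: 8 C, 3 F, 1 N, 4 O.
Implicit hydrogens by atom environment:
  3 × C: 2 H each → 6
  3 × C: 1 H each → 3
  3 × F: no H
  3 × O: no H
  2 × C: no H
  1 × N: no H
  1 × O: 1 H
  Total hydrogens = 10.
Molecular formula: C8H10F3NO4

C8H10F3NO4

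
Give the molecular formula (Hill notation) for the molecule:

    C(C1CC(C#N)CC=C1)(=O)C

C9H11NO

Heavy atoms from the SMILES: 9 C, 1 N, 1 O.
Implicit hydrogens by atom environment:
  4 × C: 1 H each → 4
  2 × C: 2 H each → 4
  2 × C: no H
  1 × C: 3 H
  1 × N: no H
  1 × O: no H
  Total hydrogens = 11.
Molecular formula: C9H11NO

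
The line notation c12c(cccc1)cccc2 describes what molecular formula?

C10H8

Heavy atoms from the SMILES: 10 C.
Implicit hydrogens by atom environment:
  8 × C (aromatic): 1 H each → 8
  2 × C (aromatic): no H
  Total hydrogens = 8.
Molecular formula: C10H8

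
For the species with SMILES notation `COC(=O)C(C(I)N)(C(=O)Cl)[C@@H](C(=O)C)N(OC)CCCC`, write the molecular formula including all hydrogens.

Heavy atoms from the SMILES: 13 C, 1 Cl, 1 I, 2 N, 5 O.
Implicit hydrogens by atom environment:
  5 × O: no H
  4 × C: 3 H each → 12
  4 × C: no H
  3 × C: 2 H each → 6
  2 × C: 1 H each → 2
  1 × Cl: no H
  1 × I: no H
  1 × N: 2 H
  1 × N: no H
  Total hydrogens = 22.
Molecular formula: C13H22ClIN2O5

C13H22ClIN2O5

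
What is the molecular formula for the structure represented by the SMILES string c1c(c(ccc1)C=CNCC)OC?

C11H15NO

Heavy atoms from the SMILES: 11 C, 1 N, 1 O.
Implicit hydrogens by atom environment:
  4 × C (aromatic): 1 H each → 4
  2 × C: 3 H each → 6
  2 × C: 1 H each → 2
  2 × C (aromatic): no H
  1 × C: 2 H
  1 × N: 1 H
  1 × O: no H
  Total hydrogens = 15.
Molecular formula: C11H15NO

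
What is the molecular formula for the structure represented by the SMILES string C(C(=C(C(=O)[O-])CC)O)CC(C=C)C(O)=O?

Heavy atoms from the SMILES: 11 C, 5 O.
Implicit hydrogens by atom environment:
  4 × C: 2 H each → 8
  4 × C: no H
  2 × C: 1 H each → 2
  2 × O: 1 H each → 2
  2 × O: no H
  1 × C: 3 H
  1 × O (charge -1): no H
  Total hydrogens = 15.
Net charge -1.
Molecular formula: C11H15O5-

C11H15O5-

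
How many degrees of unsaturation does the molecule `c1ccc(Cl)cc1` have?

Molecular formula from the SMILES: C6H5Cl.
DoU = (2C + 2 + N − H − X)/2 = (2·6 + 2 + 0 − 5 − 1)/2 = 8/2 = 4.
(Structurally: 1 ring(s) + 3 π bond(s) = 4.)

4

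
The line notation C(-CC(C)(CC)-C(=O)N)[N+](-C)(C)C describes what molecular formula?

C10H23N2O+

Heavy atoms from the SMILES: 10 C, 2 N, 1 O.
Implicit hydrogens by atom environment:
  5 × C: 3 H each → 15
  3 × C: 2 H each → 6
  2 × C: no H
  1 × N: 2 H
  1 × N (charge +1): no H
  1 × O: no H
  Total hydrogens = 23.
Net charge +1.
Molecular formula: C10H23N2O+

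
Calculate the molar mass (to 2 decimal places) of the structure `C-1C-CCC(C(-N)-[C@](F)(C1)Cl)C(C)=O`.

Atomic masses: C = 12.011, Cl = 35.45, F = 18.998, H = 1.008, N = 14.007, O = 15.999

221.70

Molecular formula: C10H17ClFNO.
M = 10×12.011 + 1×35.45 + 1×18.998 + 17×1.008 + 1×14.007 + 1×15.999 = 221.70 g/mol.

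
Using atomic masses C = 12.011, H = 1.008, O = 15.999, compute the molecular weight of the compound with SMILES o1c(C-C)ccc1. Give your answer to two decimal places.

96.13

Molecular formula: C6H8O.
M = 6×12.011 + 8×1.008 + 1×15.999 = 96.13 g/mol.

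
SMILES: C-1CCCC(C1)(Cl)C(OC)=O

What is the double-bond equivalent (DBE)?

Molecular formula from the SMILES: C8H13ClO2.
DoU = (2C + 2 + N − H − X)/2 = (2·8 + 2 + 0 − 13 − 1)/2 = 4/2 = 2.
(Structurally: 1 ring(s) + 1 π bond(s) = 2.)

2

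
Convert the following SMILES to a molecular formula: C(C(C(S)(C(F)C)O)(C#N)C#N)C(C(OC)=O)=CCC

C13H17FN2O3S

Heavy atoms from the SMILES: 13 C, 1 F, 2 N, 3 O, 1 S.
Implicit hydrogens by atom environment:
  6 × C: no H
  3 × C: 3 H each → 9
  2 × C: 2 H each → 4
  2 × C: 1 H each → 2
  2 × N: no H
  2 × O: no H
  1 × F: no H
  1 × O: 1 H
  1 × S: 1 H
  Total hydrogens = 17.
Molecular formula: C13H17FN2O3S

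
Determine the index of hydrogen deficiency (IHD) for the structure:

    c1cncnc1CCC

4

Molecular formula from the SMILES: C7H10N2.
DoU = (2C + 2 + N − H − X)/2 = (2·7 + 2 + 2 − 10 − 0)/2 = 8/2 = 4.
(Structurally: 1 ring(s) + 3 π bond(s) = 4.)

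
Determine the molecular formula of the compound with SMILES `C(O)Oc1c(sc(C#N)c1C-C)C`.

C9H11NO2S

Heavy atoms from the SMILES: 9 C, 1 N, 2 O, 1 S.
Implicit hydrogens by atom environment:
  4 × C (aromatic): no H
  2 × C: 3 H each → 6
  2 × C: 2 H each → 4
  1 × C: no H
  1 × N: no H
  1 × O: 1 H
  1 × O: no H
  1 × S (aromatic): no H
  Total hydrogens = 11.
Molecular formula: C9H11NO2S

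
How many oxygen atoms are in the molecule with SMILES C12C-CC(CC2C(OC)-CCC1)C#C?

1

The symbol for oxygen appears 1 time in the SMILES.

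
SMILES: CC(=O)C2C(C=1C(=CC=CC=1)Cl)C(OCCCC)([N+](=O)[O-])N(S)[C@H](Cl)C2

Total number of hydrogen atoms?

22

Hydrogens are implicit in SMILES; fill each atom to its normal valence:
  4 × C: 2 H each → 8
  4 × C (aromatic): 1 H each → 4
  3 × C: 1 H each → 3
  3 × O: no H
  2 × C: 3 H each → 6
  2 × C: no H
  2 × C (aromatic): no H
  2 × Cl: no H
  1 × N: no H
  1 × N (charge +1): no H
  1 × O (charge -1): no H
  1 × S: 1 H
  Total hydrogens = 22.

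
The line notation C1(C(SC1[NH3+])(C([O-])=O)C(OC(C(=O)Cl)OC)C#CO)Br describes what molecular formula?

Heavy atoms from the SMILES: 1 Br, 10 C, 1 Cl, 1 N, 6 O, 1 S.
Implicit hydrogens by atom environment:
  5 × C: no H
  4 × C: 1 H each → 4
  4 × O: no H
  1 × Br: no H
  1 × C: 3 H
  1 × Cl: no H
  1 × N (charge +1): 3 H
  1 × O: 1 H
  1 × O (charge -1): no H
  1 × S: no H
  Total hydrogens = 11.
Molecular formula: C10H11BrClNO6S

C10H11BrClNO6S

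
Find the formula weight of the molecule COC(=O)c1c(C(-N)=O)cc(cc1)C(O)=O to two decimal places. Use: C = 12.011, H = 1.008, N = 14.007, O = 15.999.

Molecular formula: C10H9NO5.
M = 10×12.011 + 9×1.008 + 1×14.007 + 5×15.999 = 223.18 g/mol.

223.18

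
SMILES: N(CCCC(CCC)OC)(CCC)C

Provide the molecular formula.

C12H27NO

Heavy atoms from the SMILES: 12 C, 1 N, 1 O.
Implicit hydrogens by atom environment:
  7 × C: 2 H each → 14
  4 × C: 3 H each → 12
  1 × C: 1 H
  1 × N: no H
  1 × O: no H
  Total hydrogens = 27.
Molecular formula: C12H27NO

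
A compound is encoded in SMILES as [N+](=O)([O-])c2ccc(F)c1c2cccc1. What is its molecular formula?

C10H6FNO2

Heavy atoms from the SMILES: 10 C, 1 F, 1 N, 2 O.
Implicit hydrogens by atom environment:
  6 × C (aromatic): 1 H each → 6
  4 × C (aromatic): no H
  1 × F: no H
  1 × N (charge +1): no H
  1 × O: no H
  1 × O (charge -1): no H
  Total hydrogens = 6.
Molecular formula: C10H6FNO2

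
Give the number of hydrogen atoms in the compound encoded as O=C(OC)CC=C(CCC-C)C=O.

16

Hydrogens are implicit in SMILES; fill each atom to its normal valence:
  4 × C: 2 H each → 8
  3 × O: no H
  2 × C: 3 H each → 6
  2 × C: 1 H each → 2
  2 × C: no H
  Total hydrogens = 16.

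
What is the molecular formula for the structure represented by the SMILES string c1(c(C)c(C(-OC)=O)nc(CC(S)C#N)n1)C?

Heavy atoms from the SMILES: 11 C, 3 N, 2 O, 1 S.
Implicit hydrogens by atom environment:
  4 × C (aromatic): no H
  3 × C: 3 H each → 9
  2 × C: no H
  2 × N (aromatic): no H
  2 × O: no H
  1 × C: 2 H
  1 × C: 1 H
  1 × N: no H
  1 × S: 1 H
  Total hydrogens = 13.
Molecular formula: C11H13N3O2S

C11H13N3O2S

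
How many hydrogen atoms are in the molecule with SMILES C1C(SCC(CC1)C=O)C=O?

Hydrogens are implicit in SMILES; fill each atom to its normal valence:
  4 × C: 2 H each → 8
  4 × C: 1 H each → 4
  2 × O: no H
  1 × S: no H
  Total hydrogens = 12.

12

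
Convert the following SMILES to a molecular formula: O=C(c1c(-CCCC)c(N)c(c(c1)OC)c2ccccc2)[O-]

C18H20NO3-

Heavy atoms from the SMILES: 18 C, 1 N, 3 O.
Implicit hydrogens by atom environment:
  6 × C (aromatic): 1 H each → 6
  6 × C (aromatic): no H
  3 × C: 2 H each → 6
  2 × C: 3 H each → 6
  2 × O: no H
  1 × C: no H
  1 × N: 2 H
  1 × O (charge -1): no H
  Total hydrogens = 20.
Net charge -1.
Molecular formula: C18H20NO3-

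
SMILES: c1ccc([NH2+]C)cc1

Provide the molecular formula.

Heavy atoms from the SMILES: 7 C, 1 N.
Implicit hydrogens by atom environment:
  5 × C (aromatic): 1 H each → 5
  1 × C: 3 H
  1 × C (aromatic): no H
  1 × N (charge +1): 2 H
  Total hydrogens = 10.
Net charge +1.
Molecular formula: C7H10N+

C7H10N+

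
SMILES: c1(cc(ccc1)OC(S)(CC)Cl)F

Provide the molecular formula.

C9H10ClFOS

Heavy atoms from the SMILES: 9 C, 1 Cl, 1 F, 1 O, 1 S.
Implicit hydrogens by atom environment:
  4 × C (aromatic): 1 H each → 4
  2 × C (aromatic): no H
  1 × C: 3 H
  1 × C: 2 H
  1 × C: no H
  1 × Cl: no H
  1 × F: no H
  1 × O: no H
  1 × S: 1 H
  Total hydrogens = 10.
Molecular formula: C9H10ClFOS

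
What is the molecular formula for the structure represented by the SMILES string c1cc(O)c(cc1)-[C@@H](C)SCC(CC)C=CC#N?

C15H19NOS

Heavy atoms from the SMILES: 15 C, 1 N, 1 O, 1 S.
Implicit hydrogens by atom environment:
  4 × C: 1 H each → 4
  4 × C (aromatic): 1 H each → 4
  2 × C: 3 H each → 6
  2 × C: 2 H each → 4
  2 × C (aromatic): no H
  1 × C: no H
  1 × N: no H
  1 × O: 1 H
  1 × S: no H
  Total hydrogens = 19.
Molecular formula: C15H19NOS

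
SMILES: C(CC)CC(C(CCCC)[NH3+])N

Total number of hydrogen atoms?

Hydrogens are implicit in SMILES; fill each atom to its normal valence:
  6 × C: 2 H each → 12
  2 × C: 3 H each → 6
  2 × C: 1 H each → 2
  1 × N (charge +1): 3 H
  1 × N: 2 H
  Total hydrogens = 25.

25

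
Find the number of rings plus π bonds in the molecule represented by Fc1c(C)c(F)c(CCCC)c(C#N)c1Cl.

Molecular formula from the SMILES: C12H12ClF2N.
DoU = (2C + 2 + N − H − X)/2 = (2·12 + 2 + 1 − 12 − 3)/2 = 12/2 = 6.
(Structurally: 1 ring(s) + 5 π bond(s) = 6.)

6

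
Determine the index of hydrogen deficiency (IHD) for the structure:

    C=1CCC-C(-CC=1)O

Molecular formula from the SMILES: C7H12O.
DoU = (2C + 2 + N − H − X)/2 = (2·7 + 2 + 0 − 12 − 0)/2 = 4/2 = 2.
(Structurally: 1 ring(s) + 1 π bond(s) = 2.)

2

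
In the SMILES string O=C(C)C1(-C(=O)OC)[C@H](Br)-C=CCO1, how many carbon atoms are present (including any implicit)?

The symbol for carbon appears 9 times in the SMILES.

9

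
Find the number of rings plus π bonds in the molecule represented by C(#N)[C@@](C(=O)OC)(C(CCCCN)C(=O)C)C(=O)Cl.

Molecular formula from the SMILES: C12H17ClN2O4.
DoU = (2C + 2 + N − H − X)/2 = (2·12 + 2 + 2 − 17 − 1)/2 = 10/2 = 5.
(Structurally: 0 ring(s) + 5 π bond(s) = 5.)

5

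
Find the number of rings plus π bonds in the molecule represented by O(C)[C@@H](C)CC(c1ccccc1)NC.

4

Molecular formula from the SMILES: C12H19NO.
DoU = (2C + 2 + N − H − X)/2 = (2·12 + 2 + 1 − 19 − 0)/2 = 8/2 = 4.
(Structurally: 1 ring(s) + 3 π bond(s) = 4.)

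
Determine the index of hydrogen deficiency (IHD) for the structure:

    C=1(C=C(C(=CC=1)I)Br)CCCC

4

Molecular formula from the SMILES: C10H12BrI.
DoU = (2C + 2 + N − H − X)/2 = (2·10 + 2 + 0 − 12 − 2)/2 = 8/2 = 4.
(Structurally: 1 ring(s) + 3 π bond(s) = 4.)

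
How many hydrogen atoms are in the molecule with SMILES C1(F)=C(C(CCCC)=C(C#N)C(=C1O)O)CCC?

18

Hydrogens are implicit in SMILES; fill each atom to its normal valence:
  6 × C (aromatic): no H
  5 × C: 2 H each → 10
  2 × C: 3 H each → 6
  2 × O: 1 H each → 2
  1 × C: no H
  1 × F: no H
  1 × N: no H
  Total hydrogens = 18.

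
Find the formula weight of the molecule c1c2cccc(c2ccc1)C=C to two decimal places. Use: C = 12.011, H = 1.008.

154.21

Molecular formula: C12H10.
M = 12×12.011 + 10×1.008 = 154.21 g/mol.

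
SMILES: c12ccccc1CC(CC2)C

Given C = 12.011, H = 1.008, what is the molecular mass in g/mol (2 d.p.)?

Molecular formula: C11H14.
M = 11×12.011 + 14×1.008 = 146.23 g/mol.

146.23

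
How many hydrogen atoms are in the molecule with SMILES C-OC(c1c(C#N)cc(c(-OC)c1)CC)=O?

13

Hydrogens are implicit in SMILES; fill each atom to its normal valence:
  4 × C (aromatic): no H
  3 × C: 3 H each → 9
  3 × O: no H
  2 × C (aromatic): 1 H each → 2
  2 × C: no H
  1 × C: 2 H
  1 × N: no H
  Total hydrogens = 13.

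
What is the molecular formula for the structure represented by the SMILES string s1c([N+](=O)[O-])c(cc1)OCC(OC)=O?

C7H7NO5S

Heavy atoms from the SMILES: 7 C, 1 N, 5 O, 1 S.
Implicit hydrogens by atom environment:
  4 × O: no H
  2 × C (aromatic): 1 H each → 2
  2 × C (aromatic): no H
  1 × C: 3 H
  1 × C: 2 H
  1 × C: no H
  1 × N (charge +1): no H
  1 × O (charge -1): no H
  1 × S (aromatic): no H
  Total hydrogens = 7.
Molecular formula: C7H7NO5S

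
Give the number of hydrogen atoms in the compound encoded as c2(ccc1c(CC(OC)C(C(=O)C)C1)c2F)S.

Hydrogens are implicit in SMILES; fill each atom to its normal valence:
  4 × C (aromatic): no H
  2 × C: 3 H each → 6
  2 × C: 2 H each → 4
  2 × C (aromatic): 1 H each → 2
  2 × C: 1 H each → 2
  2 × O: no H
  1 × C: no H
  1 × F: no H
  1 × S: 1 H
  Total hydrogens = 15.

15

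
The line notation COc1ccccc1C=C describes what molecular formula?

C9H10O

Heavy atoms from the SMILES: 9 C, 1 O.
Implicit hydrogens by atom environment:
  4 × C (aromatic): 1 H each → 4
  2 × C (aromatic): no H
  1 × C: 3 H
  1 × C: 2 H
  1 × C: 1 H
  1 × O: no H
  Total hydrogens = 10.
Molecular formula: C9H10O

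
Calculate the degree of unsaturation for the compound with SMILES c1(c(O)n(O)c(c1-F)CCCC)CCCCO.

3

Molecular formula from the SMILES: C12H20FNO3.
DoU = (2C + 2 + N − H − X)/2 = (2·12 + 2 + 1 − 20 − 1)/2 = 6/2 = 3.
(Structurally: 1 ring(s) + 2 π bond(s) = 3.)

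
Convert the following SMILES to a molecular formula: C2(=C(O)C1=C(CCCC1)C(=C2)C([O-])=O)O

Heavy atoms from the SMILES: 11 C, 4 O.
Implicit hydrogens by atom environment:
  5 × C (aromatic): no H
  4 × C: 2 H each → 8
  2 × O: 1 H each → 2
  1 × C (aromatic): 1 H
  1 × C: no H
  1 × O: no H
  1 × O (charge -1): no H
  Total hydrogens = 11.
Net charge -1.
Molecular formula: C11H11O4-

C11H11O4-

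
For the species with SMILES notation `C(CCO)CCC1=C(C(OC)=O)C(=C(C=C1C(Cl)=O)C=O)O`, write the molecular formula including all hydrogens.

C15H17ClO6

Heavy atoms from the SMILES: 15 C, 1 Cl, 6 O.
Implicit hydrogens by atom environment:
  5 × C: 2 H each → 10
  5 × C (aromatic): no H
  4 × O: no H
  2 × C: no H
  2 × O: 1 H each → 2
  1 × C: 3 H
  1 × C (aromatic): 1 H
  1 × C: 1 H
  1 × Cl: no H
  Total hydrogens = 17.
Molecular formula: C15H17ClO6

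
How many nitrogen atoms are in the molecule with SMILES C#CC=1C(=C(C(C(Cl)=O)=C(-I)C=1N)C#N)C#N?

The symbol for nitrogen appears 3 times in the SMILES.

3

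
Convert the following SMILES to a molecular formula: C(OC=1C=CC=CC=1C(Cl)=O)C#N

Heavy atoms from the SMILES: 9 C, 1 Cl, 1 N, 2 O.
Implicit hydrogens by atom environment:
  4 × C (aromatic): 1 H each → 4
  2 × C (aromatic): no H
  2 × C: no H
  2 × O: no H
  1 × C: 2 H
  1 × Cl: no H
  1 × N: no H
  Total hydrogens = 6.
Molecular formula: C9H6ClNO2

C9H6ClNO2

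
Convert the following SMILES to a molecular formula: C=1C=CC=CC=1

C6H6

Heavy atoms from the SMILES: 6 C.
Implicit hydrogens by atom environment:
  6 × C (aromatic): 1 H each → 6
  Total hydrogens = 6.
Molecular formula: C6H6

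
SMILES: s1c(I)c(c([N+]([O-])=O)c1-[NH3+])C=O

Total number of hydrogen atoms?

4

Hydrogens are implicit in SMILES; fill each atom to its normal valence:
  4 × C (aromatic): no H
  2 × O: no H
  1 × C: 1 H
  1 × I: no H
  1 × N (charge +1): 3 H
  1 × N (charge +1): no H
  1 × O (charge -1): no H
  1 × S (aromatic): no H
  Total hydrogens = 4.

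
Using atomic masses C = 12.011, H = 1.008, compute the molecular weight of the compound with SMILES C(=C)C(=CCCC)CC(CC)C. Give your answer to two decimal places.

Molecular formula: C12H22.
M = 12×12.011 + 22×1.008 = 166.31 g/mol.

166.31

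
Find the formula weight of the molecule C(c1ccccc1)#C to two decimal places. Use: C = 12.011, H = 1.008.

102.14

Molecular formula: C8H6.
M = 8×12.011 + 6×1.008 = 102.14 g/mol.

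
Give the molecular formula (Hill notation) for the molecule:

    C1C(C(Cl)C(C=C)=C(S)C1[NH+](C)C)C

C11H19ClNS+

Heavy atoms from the SMILES: 11 C, 1 Cl, 1 N, 1 S.
Implicit hydrogens by atom environment:
  4 × C: 1 H each → 4
  3 × C: 3 H each → 9
  2 × C: 2 H each → 4
  2 × C: no H
  1 × Cl: no H
  1 × N (charge +1): 1 H
  1 × S: 1 H
  Total hydrogens = 19.
Net charge +1.
Molecular formula: C11H19ClNS+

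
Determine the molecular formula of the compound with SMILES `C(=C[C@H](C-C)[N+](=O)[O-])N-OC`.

C6H12N2O3

Heavy atoms from the SMILES: 6 C, 2 N, 3 O.
Implicit hydrogens by atom environment:
  3 × C: 1 H each → 3
  2 × C: 3 H each → 6
  2 × O: no H
  1 × C: 2 H
  1 × N: 1 H
  1 × N (charge +1): no H
  1 × O (charge -1): no H
  Total hydrogens = 12.
Molecular formula: C6H12N2O3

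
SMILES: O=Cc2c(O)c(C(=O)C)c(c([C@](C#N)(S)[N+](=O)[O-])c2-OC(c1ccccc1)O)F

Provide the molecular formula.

C18H13FN2O7S

Heavy atoms from the SMILES: 18 C, 1 F, 2 N, 7 O, 1 S.
Implicit hydrogens by atom environment:
  7 × C (aromatic): no H
  5 × C (aromatic): 1 H each → 5
  4 × O: no H
  3 × C: no H
  2 × C: 1 H each → 2
  2 × O: 1 H each → 2
  1 × C: 3 H
  1 × F: no H
  1 × N (charge +1): no H
  1 × N: no H
  1 × O (charge -1): no H
  1 × S: 1 H
  Total hydrogens = 13.
Molecular formula: C18H13FN2O7S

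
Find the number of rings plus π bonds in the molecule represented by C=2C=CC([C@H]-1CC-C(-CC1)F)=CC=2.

Molecular formula from the SMILES: C12H15F.
DoU = (2C + 2 + N − H − X)/2 = (2·12 + 2 + 0 − 15 − 1)/2 = 10/2 = 5.
(Structurally: 2 ring(s) + 3 π bond(s) = 5.)

5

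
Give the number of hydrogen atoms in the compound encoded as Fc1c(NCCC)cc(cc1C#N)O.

Hydrogens are implicit in SMILES; fill each atom to its normal valence:
  4 × C (aromatic): no H
  2 × C: 2 H each → 4
  2 × C (aromatic): 1 H each → 2
  1 × C: 3 H
  1 × C: no H
  1 × F: no H
  1 × N: 1 H
  1 × N: no H
  1 × O: 1 H
  Total hydrogens = 11.

11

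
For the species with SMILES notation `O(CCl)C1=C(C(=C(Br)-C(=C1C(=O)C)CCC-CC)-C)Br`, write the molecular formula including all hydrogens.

C15H19Br2ClO2

Heavy atoms from the SMILES: 2 Br, 15 C, 1 Cl, 2 O.
Implicit hydrogens by atom environment:
  6 × C (aromatic): no H
  5 × C: 2 H each → 10
  3 × C: 3 H each → 9
  2 × Br: no H
  2 × O: no H
  1 × C: no H
  1 × Cl: no H
  Total hydrogens = 19.
Molecular formula: C15H19Br2ClO2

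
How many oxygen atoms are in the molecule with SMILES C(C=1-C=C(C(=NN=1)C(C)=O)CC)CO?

The symbol for oxygen appears 2 times in the SMILES.

2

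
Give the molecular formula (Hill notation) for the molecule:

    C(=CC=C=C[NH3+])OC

Heavy atoms from the SMILES: 6 C, 1 N, 1 O.
Implicit hydrogens by atom environment:
  4 × C: 1 H each → 4
  1 × C: 3 H
  1 × C: no H
  1 × N (charge +1): 3 H
  1 × O: no H
  Total hydrogens = 10.
Net charge +1.
Molecular formula: C6H10NO+

C6H10NO+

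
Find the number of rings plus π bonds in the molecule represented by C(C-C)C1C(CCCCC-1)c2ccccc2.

5

Molecular formula from the SMILES: C16H24.
DoU = (2C + 2 + N − H − X)/2 = (2·16 + 2 + 0 − 24 − 0)/2 = 10/2 = 5.
(Structurally: 2 ring(s) + 3 π bond(s) = 5.)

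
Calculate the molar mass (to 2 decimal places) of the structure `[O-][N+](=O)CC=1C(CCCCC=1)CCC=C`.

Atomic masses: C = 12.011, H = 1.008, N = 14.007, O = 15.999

209.29

Molecular formula: C12H19NO2.
M = 12×12.011 + 19×1.008 + 1×14.007 + 2×15.999 = 209.29 g/mol.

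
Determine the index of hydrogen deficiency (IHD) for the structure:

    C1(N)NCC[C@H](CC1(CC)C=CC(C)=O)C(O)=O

4

Molecular formula from the SMILES: C13H22N2O3.
DoU = (2C + 2 + N − H − X)/2 = (2·13 + 2 + 2 − 22 − 0)/2 = 8/2 = 4.
(Structurally: 1 ring(s) + 3 π bond(s) = 4.)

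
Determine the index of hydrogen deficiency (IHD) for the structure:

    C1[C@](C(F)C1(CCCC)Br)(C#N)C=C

4

Molecular formula from the SMILES: C11H15BrFN.
DoU = (2C + 2 + N − H − X)/2 = (2·11 + 2 + 1 − 15 − 2)/2 = 8/2 = 4.
(Structurally: 1 ring(s) + 3 π bond(s) = 4.)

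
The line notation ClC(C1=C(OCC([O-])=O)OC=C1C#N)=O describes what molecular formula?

Heavy atoms from the SMILES: 8 C, 1 Cl, 1 N, 5 O.
Implicit hydrogens by atom environment:
  3 × C (aromatic): no H
  3 × C: no H
  3 × O: no H
  1 × C: 2 H
  1 × C (aromatic): 1 H
  1 × Cl: no H
  1 × N: no H
  1 × O (aromatic): no H
  1 × O (charge -1): no H
  Total hydrogens = 3.
Net charge -1.
Molecular formula: C8H3ClNO5-

C8H3ClNO5-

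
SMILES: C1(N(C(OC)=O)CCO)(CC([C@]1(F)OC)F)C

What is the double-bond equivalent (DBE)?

Molecular formula from the SMILES: C10H17F2NO4.
DoU = (2C + 2 + N − H − X)/2 = (2·10 + 2 + 1 − 17 − 2)/2 = 4/2 = 2.
(Structurally: 1 ring(s) + 1 π bond(s) = 2.)

2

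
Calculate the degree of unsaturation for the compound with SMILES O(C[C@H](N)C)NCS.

0

Molecular formula from the SMILES: C4H12N2OS.
DoU = (2C + 2 + N − H − X)/2 = (2·4 + 2 + 2 − 12 − 0)/2 = 0/2 = 0.
(Structurally: 0 ring(s) + 0 π bond(s) = 0.)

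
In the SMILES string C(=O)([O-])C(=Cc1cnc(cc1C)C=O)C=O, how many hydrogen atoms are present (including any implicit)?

Hydrogens are implicit in SMILES; fill each atom to its normal valence:
  3 × C: 1 H each → 3
  3 × C (aromatic): no H
  3 × O: no H
  2 × C (aromatic): 1 H each → 2
  2 × C: no H
  1 × C: 3 H
  1 × N (aromatic): no H
  1 × O (charge -1): no H
  Total hydrogens = 8.

8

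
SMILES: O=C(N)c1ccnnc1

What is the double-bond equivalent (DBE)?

Molecular formula from the SMILES: C5H5N3O.
DoU = (2C + 2 + N − H − X)/2 = (2·5 + 2 + 3 − 5 − 0)/2 = 10/2 = 5.
(Structurally: 1 ring(s) + 4 π bond(s) = 5.)

5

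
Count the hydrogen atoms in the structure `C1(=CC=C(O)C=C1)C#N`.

Hydrogens are implicit in SMILES; fill each atom to its normal valence:
  4 × C (aromatic): 1 H each → 4
  2 × C (aromatic): no H
  1 × C: no H
  1 × N: no H
  1 × O: 1 H
  Total hydrogens = 5.

5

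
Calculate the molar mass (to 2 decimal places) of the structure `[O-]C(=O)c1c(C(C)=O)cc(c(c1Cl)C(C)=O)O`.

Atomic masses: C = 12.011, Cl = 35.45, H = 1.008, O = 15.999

255.63

Molecular formula: C11H8ClO5-.
M = 11×12.011 + 1×35.45 + 8×1.008 + 5×15.999 = 255.63 g/mol.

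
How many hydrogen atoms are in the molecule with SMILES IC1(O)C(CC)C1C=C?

11

Hydrogens are implicit in SMILES; fill each atom to its normal valence:
  3 × C: 1 H each → 3
  2 × C: 2 H each → 4
  1 × C: 3 H
  1 × C: no H
  1 × I: no H
  1 × O: 1 H
  Total hydrogens = 11.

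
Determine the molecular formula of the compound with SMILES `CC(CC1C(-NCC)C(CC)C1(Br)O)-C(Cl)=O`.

Heavy atoms from the SMILES: 1 Br, 12 C, 1 Cl, 1 N, 2 O.
Implicit hydrogens by atom environment:
  4 × C: 1 H each → 4
  3 × C: 3 H each → 9
  3 × C: 2 H each → 6
  2 × C: no H
  1 × Br: no H
  1 × Cl: no H
  1 × N: 1 H
  1 × O: 1 H
  1 × O: no H
  Total hydrogens = 21.
Molecular formula: C12H21BrClNO2

C12H21BrClNO2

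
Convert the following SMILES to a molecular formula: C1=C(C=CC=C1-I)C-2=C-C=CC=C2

Heavy atoms from the SMILES: 12 C, 1 I.
Implicit hydrogens by atom environment:
  9 × C (aromatic): 1 H each → 9
  3 × C (aromatic): no H
  1 × I: no H
  Total hydrogens = 9.
Molecular formula: C12H9I

C12H9I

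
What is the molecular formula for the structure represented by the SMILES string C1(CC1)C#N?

C4H5N

Heavy atoms from the SMILES: 4 C, 1 N.
Implicit hydrogens by atom environment:
  2 × C: 2 H each → 4
  1 × C: 1 H
  1 × C: no H
  1 × N: no H
  Total hydrogens = 5.
Molecular formula: C4H5N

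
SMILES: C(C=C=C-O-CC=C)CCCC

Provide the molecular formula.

Heavy atoms from the SMILES: 11 C, 1 O.
Implicit hydrogens by atom environment:
  6 × C: 2 H each → 12
  3 × C: 1 H each → 3
  1 × C: 3 H
  1 × C: no H
  1 × O: no H
  Total hydrogens = 18.
Molecular formula: C11H18O

C11H18O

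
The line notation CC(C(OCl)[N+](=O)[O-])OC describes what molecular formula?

Heavy atoms from the SMILES: 4 C, 1 Cl, 1 N, 4 O.
Implicit hydrogens by atom environment:
  3 × O: no H
  2 × C: 3 H each → 6
  2 × C: 1 H each → 2
  1 × Cl: no H
  1 × N (charge +1): no H
  1 × O (charge -1): no H
  Total hydrogens = 8.
Molecular formula: C4H8ClNO4

C4H8ClNO4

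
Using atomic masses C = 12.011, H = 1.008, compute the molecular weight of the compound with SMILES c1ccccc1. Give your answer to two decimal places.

Molecular formula: C6H6.
M = 6×12.011 + 6×1.008 = 78.11 g/mol.

78.11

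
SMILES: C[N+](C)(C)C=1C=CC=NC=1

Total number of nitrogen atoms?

2

The symbol for nitrogen appears 2 times in the SMILES.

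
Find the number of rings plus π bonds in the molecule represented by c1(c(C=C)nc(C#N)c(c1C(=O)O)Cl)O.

8

Molecular formula from the SMILES: C9H5ClN2O3.
DoU = (2C + 2 + N − H − X)/2 = (2·9 + 2 + 2 − 5 − 1)/2 = 16/2 = 8.
(Structurally: 1 ring(s) + 7 π bond(s) = 8.)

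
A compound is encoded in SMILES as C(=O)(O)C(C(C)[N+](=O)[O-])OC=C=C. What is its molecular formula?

Heavy atoms from the SMILES: 7 C, 1 N, 5 O.
Implicit hydrogens by atom environment:
  3 × C: 1 H each → 3
  3 × O: no H
  2 × C: no H
  1 × C: 3 H
  1 × C: 2 H
  1 × N (charge +1): no H
  1 × O: 1 H
  1 × O (charge -1): no H
  Total hydrogens = 9.
Molecular formula: C7H9NO5

C7H9NO5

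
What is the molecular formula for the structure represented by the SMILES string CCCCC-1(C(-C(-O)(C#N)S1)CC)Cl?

C10H16ClNOS

Heavy atoms from the SMILES: 10 C, 1 Cl, 1 N, 1 O, 1 S.
Implicit hydrogens by atom environment:
  4 × C: 2 H each → 8
  3 × C: no H
  2 × C: 3 H each → 6
  1 × C: 1 H
  1 × Cl: no H
  1 × N: no H
  1 × O: 1 H
  1 × S: no H
  Total hydrogens = 16.
Molecular formula: C10H16ClNOS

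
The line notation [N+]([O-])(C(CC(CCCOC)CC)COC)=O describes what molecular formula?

C11H23NO4

Heavy atoms from the SMILES: 11 C, 1 N, 4 O.
Implicit hydrogens by atom environment:
  6 × C: 2 H each → 12
  3 × C: 3 H each → 9
  3 × O: no H
  2 × C: 1 H each → 2
  1 × N (charge +1): no H
  1 × O (charge -1): no H
  Total hydrogens = 23.
Molecular formula: C11H23NO4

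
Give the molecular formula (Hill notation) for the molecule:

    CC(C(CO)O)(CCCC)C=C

Heavy atoms from the SMILES: 10 C, 2 O.
Implicit hydrogens by atom environment:
  5 × C: 2 H each → 10
  2 × C: 3 H each → 6
  2 × C: 1 H each → 2
  2 × O: 1 H each → 2
  1 × C: no H
  Total hydrogens = 20.
Molecular formula: C10H20O2

C10H20O2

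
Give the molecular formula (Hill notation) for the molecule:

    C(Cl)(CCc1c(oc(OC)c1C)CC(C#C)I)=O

C13H14ClIO3

Heavy atoms from the SMILES: 13 C, 1 Cl, 1 I, 3 O.
Implicit hydrogens by atom environment:
  4 × C (aromatic): no H
  3 × C: 2 H each → 6
  2 × C: 3 H each → 6
  2 × C: 1 H each → 2
  2 × C: no H
  2 × O: no H
  1 × Cl: no H
  1 × I: no H
  1 × O (aromatic): no H
  Total hydrogens = 14.
Molecular formula: C13H14ClIO3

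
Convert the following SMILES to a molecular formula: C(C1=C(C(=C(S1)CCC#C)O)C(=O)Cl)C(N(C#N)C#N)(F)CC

C15H13ClFN3O2S

Heavy atoms from the SMILES: 15 C, 1 Cl, 1 F, 3 N, 2 O, 1 S.
Implicit hydrogens by atom environment:
  5 × C: no H
  4 × C: 2 H each → 8
  4 × C (aromatic): no H
  3 × N: no H
  1 × C: 3 H
  1 × C: 1 H
  1 × Cl: no H
  1 × F: no H
  1 × O: 1 H
  1 × O: no H
  1 × S (aromatic): no H
  Total hydrogens = 13.
Molecular formula: C15H13ClFN3O2S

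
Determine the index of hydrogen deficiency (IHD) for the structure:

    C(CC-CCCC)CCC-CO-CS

0

Molecular formula from the SMILES: C12H26OS.
DoU = (2C + 2 + N − H − X)/2 = (2·12 + 2 + 0 − 26 − 0)/2 = 0/2 = 0.
(Structurally: 0 ring(s) + 0 π bond(s) = 0.)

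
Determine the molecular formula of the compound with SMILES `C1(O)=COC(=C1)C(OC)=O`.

C6H6O4

Heavy atoms from the SMILES: 6 C, 4 O.
Implicit hydrogens by atom environment:
  2 × C (aromatic): 1 H each → 2
  2 × C (aromatic): no H
  2 × O: no H
  1 × C: 3 H
  1 × C: no H
  1 × O: 1 H
  1 × O (aromatic): no H
  Total hydrogens = 6.
Molecular formula: C6H6O4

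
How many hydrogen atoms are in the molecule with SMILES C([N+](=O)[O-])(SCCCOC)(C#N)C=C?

Hydrogens are implicit in SMILES; fill each atom to its normal valence:
  4 × C: 2 H each → 8
  2 × C: no H
  2 × O: no H
  1 × C: 3 H
  1 × C: 1 H
  1 × N: no H
  1 × N (charge +1): no H
  1 × O (charge -1): no H
  1 × S: no H
  Total hydrogens = 12.

12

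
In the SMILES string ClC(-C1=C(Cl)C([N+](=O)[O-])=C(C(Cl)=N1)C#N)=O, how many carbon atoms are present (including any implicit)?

The symbol for carbon appears 7 times in the SMILES. (Cl is a single chlorine, not C + l.)

7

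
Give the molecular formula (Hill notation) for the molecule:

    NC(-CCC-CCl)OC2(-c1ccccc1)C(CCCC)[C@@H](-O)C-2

C19H30ClNO2

Heavy atoms from the SMILES: 19 C, 1 Cl, 1 N, 2 O.
Implicit hydrogens by atom environment:
  8 × C: 2 H each → 16
  5 × C (aromatic): 1 H each → 5
  3 × C: 1 H each → 3
  1 × C: 3 H
  1 × C: no H
  1 × C (aromatic): no H
  1 × Cl: no H
  1 × N: 2 H
  1 × O: 1 H
  1 × O: no H
  Total hydrogens = 30.
Molecular formula: C19H30ClNO2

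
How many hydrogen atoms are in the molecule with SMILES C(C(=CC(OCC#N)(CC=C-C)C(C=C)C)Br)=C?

Hydrogens are implicit in SMILES; fill each atom to its normal valence:
  6 × C: 1 H each → 6
  4 × C: 2 H each → 8
  3 × C: no H
  2 × C: 3 H each → 6
  1 × Br: no H
  1 × N: no H
  1 × O: no H
  Total hydrogens = 20.

20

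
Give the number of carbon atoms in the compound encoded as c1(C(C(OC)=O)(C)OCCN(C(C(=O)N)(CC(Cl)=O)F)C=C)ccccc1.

18

The symbol for carbon appears 18 times in the SMILES. Lowercase c denotes aromatic carbon and counts toward C.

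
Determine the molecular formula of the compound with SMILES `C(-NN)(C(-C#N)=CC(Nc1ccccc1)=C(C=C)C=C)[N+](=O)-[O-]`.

Heavy atoms from the SMILES: 16 C, 5 N, 2 O.
Implicit hydrogens by atom environment:
  5 × C (aromatic): 1 H each → 5
  4 × C: 1 H each → 4
  4 × C: no H
  2 × C: 2 H each → 4
  2 × N: 1 H each → 2
  1 × C (aromatic): no H
  1 × N: 2 H
  1 × N: no H
  1 × N (charge +1): no H
  1 × O: no H
  1 × O (charge -1): no H
  Total hydrogens = 17.
Molecular formula: C16H17N5O2

C16H17N5O2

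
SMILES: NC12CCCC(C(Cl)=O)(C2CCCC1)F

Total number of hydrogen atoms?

17

Hydrogens are implicit in SMILES; fill each atom to its normal valence:
  7 × C: 2 H each → 14
  3 × C: no H
  1 × C: 1 H
  1 × Cl: no H
  1 × F: no H
  1 × N: 2 H
  1 × O: no H
  Total hydrogens = 17.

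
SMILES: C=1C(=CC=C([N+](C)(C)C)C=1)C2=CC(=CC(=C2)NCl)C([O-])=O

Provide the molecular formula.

Heavy atoms from the SMILES: 16 C, 1 Cl, 2 N, 2 O.
Implicit hydrogens by atom environment:
  7 × C (aromatic): 1 H each → 7
  5 × C (aromatic): no H
  3 × C: 3 H each → 9
  1 × C: no H
  1 × Cl: no H
  1 × N: 1 H
  1 × N (charge +1): no H
  1 × O: no H
  1 × O (charge -1): no H
  Total hydrogens = 17.
Molecular formula: C16H17ClN2O2

C16H17ClN2O2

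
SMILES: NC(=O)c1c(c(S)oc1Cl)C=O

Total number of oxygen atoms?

The symbol for oxygen appears 3 times in the SMILES.

3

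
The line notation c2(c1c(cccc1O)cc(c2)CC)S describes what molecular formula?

C12H12OS

Heavy atoms from the SMILES: 12 C, 1 O, 1 S.
Implicit hydrogens by atom environment:
  5 × C (aromatic): 1 H each → 5
  5 × C (aromatic): no H
  1 × C: 3 H
  1 × C: 2 H
  1 × O: 1 H
  1 × S: 1 H
  Total hydrogens = 12.
Molecular formula: C12H12OS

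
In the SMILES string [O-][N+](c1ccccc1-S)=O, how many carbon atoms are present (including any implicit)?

The symbol for carbon appears 6 times in the SMILES. Lowercase c denotes aromatic carbon and counts toward C.

6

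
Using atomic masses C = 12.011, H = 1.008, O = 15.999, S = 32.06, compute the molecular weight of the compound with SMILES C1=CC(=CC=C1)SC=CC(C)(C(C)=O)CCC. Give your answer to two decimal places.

248.38

Molecular formula: C15H20OS.
M = 15×12.011 + 20×1.008 + 1×15.999 + 1×32.06 = 248.38 g/mol.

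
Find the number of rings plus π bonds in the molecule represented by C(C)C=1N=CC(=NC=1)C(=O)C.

5

Molecular formula from the SMILES: C8H10N2O.
DoU = (2C + 2 + N − H − X)/2 = (2·8 + 2 + 2 − 10 − 0)/2 = 10/2 = 5.
(Structurally: 1 ring(s) + 4 π bond(s) = 5.)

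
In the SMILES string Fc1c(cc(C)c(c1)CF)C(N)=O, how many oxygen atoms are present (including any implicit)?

1

The symbol for oxygen appears 1 time in the SMILES.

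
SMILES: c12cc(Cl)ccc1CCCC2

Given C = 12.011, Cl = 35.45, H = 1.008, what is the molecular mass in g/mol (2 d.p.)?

166.65

Molecular formula: C10H11Cl.
M = 10×12.011 + 1×35.45 + 11×1.008 = 166.65 g/mol.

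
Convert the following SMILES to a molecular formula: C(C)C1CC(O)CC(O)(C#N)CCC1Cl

C11H18ClNO2

Heavy atoms from the SMILES: 11 C, 1 Cl, 1 N, 2 O.
Implicit hydrogens by atom environment:
  5 × C: 2 H each → 10
  3 × C: 1 H each → 3
  2 × C: no H
  2 × O: 1 H each → 2
  1 × C: 3 H
  1 × Cl: no H
  1 × N: no H
  Total hydrogens = 18.
Molecular formula: C11H18ClNO2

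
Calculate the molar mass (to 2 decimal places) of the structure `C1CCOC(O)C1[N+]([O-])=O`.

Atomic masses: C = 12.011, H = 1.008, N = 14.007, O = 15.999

147.13

Molecular formula: C5H9NO4.
M = 5×12.011 + 9×1.008 + 1×14.007 + 4×15.999 = 147.13 g/mol.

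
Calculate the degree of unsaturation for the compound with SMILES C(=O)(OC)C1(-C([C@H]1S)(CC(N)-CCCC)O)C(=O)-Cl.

3

Molecular formula from the SMILES: C12H20ClNO4S.
DoU = (2C + 2 + N − H − X)/2 = (2·12 + 2 + 1 − 20 − 1)/2 = 6/2 = 3.
(Structurally: 1 ring(s) + 2 π bond(s) = 3.)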